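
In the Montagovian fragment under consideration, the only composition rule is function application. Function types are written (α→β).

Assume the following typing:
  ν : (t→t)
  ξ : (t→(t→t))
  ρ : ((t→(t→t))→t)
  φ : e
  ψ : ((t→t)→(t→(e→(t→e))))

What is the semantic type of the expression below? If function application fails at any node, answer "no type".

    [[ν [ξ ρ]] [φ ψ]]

no type

[ξ ρ]: ((t→(t→t))→t) applied to (t→(t→t)) yields t.
[ν [ξ ρ]]: (t→t) applied to t yields t.
At [φ ψ]: neither e nor ((t→t)→(t→(e→(t→e)))) can take the other as argument; the node is ill-typed.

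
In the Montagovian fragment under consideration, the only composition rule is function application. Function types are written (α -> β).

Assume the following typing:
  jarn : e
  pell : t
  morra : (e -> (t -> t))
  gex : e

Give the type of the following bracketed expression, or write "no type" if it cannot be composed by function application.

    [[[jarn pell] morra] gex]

no type

[jarn pell]: e with t — neither is a function whose domain matches the other; composition fails here.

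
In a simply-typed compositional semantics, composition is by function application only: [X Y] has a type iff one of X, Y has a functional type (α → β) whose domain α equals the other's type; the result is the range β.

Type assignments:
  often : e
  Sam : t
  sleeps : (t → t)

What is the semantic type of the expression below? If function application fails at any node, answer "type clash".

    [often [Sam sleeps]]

[Sam sleeps]: (t → t) applied to t yields t.
[often [Sam sleeps]]: e and t cannot combine by function application — type clash.

type clash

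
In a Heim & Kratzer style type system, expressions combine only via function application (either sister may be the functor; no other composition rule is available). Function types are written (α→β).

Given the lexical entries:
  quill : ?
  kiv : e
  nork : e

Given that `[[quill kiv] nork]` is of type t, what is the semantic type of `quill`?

[[quill kiv] nork] must have type t. The sister nork has type e; that is not a function onto t, so [quill kiv] must be the functor, of type (e→t).
[quill kiv] must have type (e→t). The sister kiv has type e; that is not a function onto (e→t), so quill must be the functor, of type (e→(e→t)).

(e→(e→t))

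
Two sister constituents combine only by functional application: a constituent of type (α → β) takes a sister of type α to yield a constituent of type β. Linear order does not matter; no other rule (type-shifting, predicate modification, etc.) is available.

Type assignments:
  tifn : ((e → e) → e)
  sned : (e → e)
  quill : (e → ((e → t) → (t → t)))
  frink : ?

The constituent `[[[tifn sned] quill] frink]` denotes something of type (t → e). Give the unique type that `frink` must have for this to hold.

At [[[tifn sned] quill] frink] (required: (t → e)): [[tifn sned] quill] is ((e → t) → (t → t)), which is not a function with range (t → e); hence frink is the functor — type (((e → t) → (t → t)) → (t → e)).

(((e → t) → (t → t)) → (t → e))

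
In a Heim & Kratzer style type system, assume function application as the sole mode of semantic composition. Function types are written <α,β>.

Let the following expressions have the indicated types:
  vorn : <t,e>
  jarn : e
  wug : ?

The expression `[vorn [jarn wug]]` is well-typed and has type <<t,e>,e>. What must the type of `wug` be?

[vorn [jarn wug]] must have type <<t,e>,e>. The sister vorn has type <t,e>; that is not a function onto <<t,e>,e>, so [jarn wug] must be the functor, of type <<t,e>,<<t,e>,e>>.
[jarn wug] must have type <<t,e>,<<t,e>,e>>. The sister jarn has type e; that is not a function onto <<t,e>,<<t,e>,e>>, so wug must be the functor, of type <e,<<t,e>,<<t,e>,e>>>.

<e,<<t,e>,<<t,e>,e>>>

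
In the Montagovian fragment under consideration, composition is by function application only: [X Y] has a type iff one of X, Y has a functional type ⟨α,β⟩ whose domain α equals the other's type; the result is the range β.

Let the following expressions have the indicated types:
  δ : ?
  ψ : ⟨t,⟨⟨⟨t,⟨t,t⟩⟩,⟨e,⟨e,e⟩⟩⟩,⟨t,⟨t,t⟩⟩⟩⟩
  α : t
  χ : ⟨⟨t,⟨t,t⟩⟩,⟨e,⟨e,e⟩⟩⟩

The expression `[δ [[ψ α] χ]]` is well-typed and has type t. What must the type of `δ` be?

For [δ [[ψ α] χ]] to have type t with [[ψ α] χ] of type ⟨t,⟨t,t⟩⟩, δ must be the function: δ : ⟨⟨t,⟨t,t⟩⟩,t⟩.

⟨⟨t,⟨t,t⟩⟩,t⟩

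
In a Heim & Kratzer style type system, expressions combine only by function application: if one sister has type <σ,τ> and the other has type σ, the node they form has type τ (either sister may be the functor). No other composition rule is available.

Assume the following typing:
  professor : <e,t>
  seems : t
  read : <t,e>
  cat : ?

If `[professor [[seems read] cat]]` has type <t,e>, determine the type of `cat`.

[professor [[seems read] cat]] is required to be <t,e>. professor : <e,t> cannot yield <t,e> as functor, so [[seems read] cat] : <<e,t>,<t,e>>.
[[seems read] cat] is required to be <<e,t>,<t,e>>. [seems read] : e cannot yield <<e,t>,<t,e>> as functor, so cat : <e,<<e,t>,<t,e>>>.

<e,<<e,t>,<t,e>>>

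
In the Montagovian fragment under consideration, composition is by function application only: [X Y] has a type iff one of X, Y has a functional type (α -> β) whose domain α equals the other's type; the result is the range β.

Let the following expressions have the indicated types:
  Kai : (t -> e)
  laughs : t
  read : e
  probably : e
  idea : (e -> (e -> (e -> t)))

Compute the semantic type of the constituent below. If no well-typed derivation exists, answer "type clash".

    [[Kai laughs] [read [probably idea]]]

t

At [Kai laughs], Kai : (t -> e) takes laughs : t, giving e.
At [probably idea], idea : (e -> (e -> (e -> t))) takes probably : e, giving (e -> (e -> t)).
At [read [probably idea]], [probably idea] : (e -> (e -> t)) takes read : e, giving (e -> t).
At [[Kai laughs] [read [probably idea]]], [read [probably idea]] : (e -> t) takes [Kai laughs] : e, giving t.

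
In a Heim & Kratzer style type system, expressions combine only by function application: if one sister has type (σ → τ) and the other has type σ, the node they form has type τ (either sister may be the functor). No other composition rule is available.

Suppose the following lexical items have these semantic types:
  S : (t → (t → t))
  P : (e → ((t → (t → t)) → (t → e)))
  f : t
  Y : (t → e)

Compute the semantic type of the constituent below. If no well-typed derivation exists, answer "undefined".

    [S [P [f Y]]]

(t → e)

[f Y]: Y is (t → e), f is t; result e.
[P [f Y]]: P is (e → ((t → (t → t)) → (t → e))), [f Y] is e; result ((t → (t → t)) → (t → e)).
[S [P [f Y]]]: [P [f Y]] is ((t → (t → t)) → (t → e)), S is (t → (t → t)); result (t → e).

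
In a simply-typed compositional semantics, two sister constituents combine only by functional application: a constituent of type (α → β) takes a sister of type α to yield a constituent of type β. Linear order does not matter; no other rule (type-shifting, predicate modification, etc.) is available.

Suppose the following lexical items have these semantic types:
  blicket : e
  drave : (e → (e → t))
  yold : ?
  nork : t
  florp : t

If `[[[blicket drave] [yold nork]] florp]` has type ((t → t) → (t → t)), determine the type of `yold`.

(t → ((e → t) → (t → ((t → t) → (t → t)))))

[[[blicket drave] [yold nork]] florp] is required to be ((t → t) → (t → t)). florp : t cannot yield ((t → t) → (t → t)) as functor, so [[blicket drave] [yold nork]] : (t → ((t → t) → (t → t))).
[[blicket drave] [yold nork]] is required to be (t → ((t → t) → (t → t))). [blicket drave] : (e → t) cannot yield (t → ((t → t) → (t → t))) as functor, so [yold nork] : ((e → t) → (t → ((t → t) → (t → t)))).
[yold nork] is required to be ((e → t) → (t → ((t → t) → (t → t)))). nork : t cannot yield ((e → t) → (t → ((t → t) → (t → t)))) as functor, so yold : (t → ((e → t) → (t → ((t → t) → (t → t))))).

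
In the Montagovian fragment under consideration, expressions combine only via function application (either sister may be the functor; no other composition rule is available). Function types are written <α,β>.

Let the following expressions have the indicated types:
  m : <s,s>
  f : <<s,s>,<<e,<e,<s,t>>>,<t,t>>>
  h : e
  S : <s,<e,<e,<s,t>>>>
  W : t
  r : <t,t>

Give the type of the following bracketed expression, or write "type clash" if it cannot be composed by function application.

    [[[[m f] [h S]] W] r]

[m f]: functor f : <<s,s>,<<e,<e,<s,t>>>,<t,t>>>, argument m : <s,s>; result <<e,<e,<s,t>>>,<t,t>>.
[h S]: e and <s,<e,<e,<s,t>>>> cannot combine by function application — type clash.

type clash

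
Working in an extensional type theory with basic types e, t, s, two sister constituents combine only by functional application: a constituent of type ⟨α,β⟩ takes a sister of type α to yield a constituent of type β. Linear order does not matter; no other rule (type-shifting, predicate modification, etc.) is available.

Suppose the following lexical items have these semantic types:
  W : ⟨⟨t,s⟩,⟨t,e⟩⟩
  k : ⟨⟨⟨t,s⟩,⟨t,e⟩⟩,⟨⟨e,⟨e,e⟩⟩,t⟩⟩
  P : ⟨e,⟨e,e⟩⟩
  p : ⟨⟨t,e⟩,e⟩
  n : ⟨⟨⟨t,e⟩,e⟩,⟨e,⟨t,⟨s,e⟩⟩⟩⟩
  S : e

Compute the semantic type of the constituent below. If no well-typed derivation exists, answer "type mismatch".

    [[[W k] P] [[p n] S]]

⟨s,e⟩

[W k] — k of type ⟨⟨⟨t,s⟩,⟨t,e⟩⟩,⟨⟨e,⟨e,e⟩⟩,t⟩⟩ combines with W of type ⟨⟨t,s⟩,⟨t,e⟩⟩: type ⟨⟨e,⟨e,e⟩⟩,t⟩.
[[W k] P] — [W k] of type ⟨⟨e,⟨e,e⟩⟩,t⟩ combines with P of type ⟨e,⟨e,e⟩⟩: type t.
[p n] — n of type ⟨⟨⟨t,e⟩,e⟩,⟨e,⟨t,⟨s,e⟩⟩⟩⟩ combines with p of type ⟨⟨t,e⟩,e⟩: type ⟨e,⟨t,⟨s,e⟩⟩⟩.
[[p n] S] — [p n] of type ⟨e,⟨t,⟨s,e⟩⟩⟩ combines with S of type e: type ⟨t,⟨s,e⟩⟩.
[[[W k] P] [[p n] S]] — [[p n] S] of type ⟨t,⟨s,e⟩⟩ combines with [[W k] P] of type t: type ⟨s,e⟩.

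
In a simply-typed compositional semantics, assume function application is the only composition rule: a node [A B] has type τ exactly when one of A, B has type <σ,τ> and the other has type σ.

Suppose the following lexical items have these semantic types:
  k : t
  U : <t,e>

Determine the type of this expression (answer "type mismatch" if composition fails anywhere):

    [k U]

e

[k U] — U of type <t,e> combines with k of type t: type e.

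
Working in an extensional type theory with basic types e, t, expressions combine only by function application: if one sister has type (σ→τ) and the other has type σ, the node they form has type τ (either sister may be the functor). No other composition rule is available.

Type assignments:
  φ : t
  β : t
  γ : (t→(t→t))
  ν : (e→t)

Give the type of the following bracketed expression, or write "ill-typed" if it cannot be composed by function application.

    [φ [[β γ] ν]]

ill-typed

At [β γ], γ : (t→(t→t)) takes β : t, giving (t→t).
[[β γ] ν]: (t→t) and (e→t) cannot combine by function application — type clash.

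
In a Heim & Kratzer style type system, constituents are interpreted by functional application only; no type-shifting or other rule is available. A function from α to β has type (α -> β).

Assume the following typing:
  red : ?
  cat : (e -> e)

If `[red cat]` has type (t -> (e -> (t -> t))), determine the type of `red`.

At [red cat] (required: (t -> (e -> (t -> t)))): cat is (e -> e), which is not a function with range (t -> (e -> (t -> t))); hence red is the functor — type ((e -> e) -> (t -> (e -> (t -> t)))).

((e -> e) -> (t -> (e -> (t -> t))))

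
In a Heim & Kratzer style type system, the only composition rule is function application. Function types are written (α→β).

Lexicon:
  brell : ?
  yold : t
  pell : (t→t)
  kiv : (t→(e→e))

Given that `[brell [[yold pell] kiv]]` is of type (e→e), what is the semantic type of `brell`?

((e→e)→(e→e))

For [brell [[yold pell] kiv]] to have type (e→e) with [[yold pell] kiv] of type (e→e), brell must be the function: brell : ((e→e)→(e→e)).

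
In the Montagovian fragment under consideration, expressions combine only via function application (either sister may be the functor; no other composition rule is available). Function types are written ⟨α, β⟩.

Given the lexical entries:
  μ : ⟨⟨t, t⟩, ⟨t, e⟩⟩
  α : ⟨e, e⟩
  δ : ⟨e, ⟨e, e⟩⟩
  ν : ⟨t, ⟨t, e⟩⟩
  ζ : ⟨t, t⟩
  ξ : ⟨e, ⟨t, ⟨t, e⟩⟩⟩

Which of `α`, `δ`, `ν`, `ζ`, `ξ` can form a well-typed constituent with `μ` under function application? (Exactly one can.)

ζ

α : ⟨e, e⟩ — does not combine with μ.
δ : ⟨e, ⟨e, e⟩⟩ — does not combine with μ.
ν : ⟨t, ⟨t, e⟩⟩ — does not combine with μ.
ζ — combines: μ : ⟨⟨t, t⟩, ⟨t, e⟩⟩ takes ζ : ⟨t, t⟩ as argument, giving ⟨t, e⟩.
ξ : ⟨e, ⟨t, ⟨t, e⟩⟩⟩ — does not combine with μ.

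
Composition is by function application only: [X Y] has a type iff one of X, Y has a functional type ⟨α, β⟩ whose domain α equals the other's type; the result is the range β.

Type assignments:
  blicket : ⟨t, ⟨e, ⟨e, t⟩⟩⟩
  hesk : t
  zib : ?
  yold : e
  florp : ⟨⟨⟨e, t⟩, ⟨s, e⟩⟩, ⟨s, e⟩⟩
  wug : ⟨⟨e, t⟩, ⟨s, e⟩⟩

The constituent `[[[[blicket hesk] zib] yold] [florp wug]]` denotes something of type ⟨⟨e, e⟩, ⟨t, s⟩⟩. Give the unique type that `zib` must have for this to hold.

⟨⟨e, ⟨e, t⟩⟩, ⟨e, ⟨⟨s, e⟩, ⟨⟨e, e⟩, ⟨t, s⟩⟩⟩⟩⟩

[[[[blicket hesk] zib] yold] [florp wug]] is required to be ⟨⟨e, e⟩, ⟨t, s⟩⟩. [florp wug] : ⟨s, e⟩ cannot yield ⟨⟨e, e⟩, ⟨t, s⟩⟩ as functor, so [[[blicket hesk] zib] yold] : ⟨⟨s, e⟩, ⟨⟨e, e⟩, ⟨t, s⟩⟩⟩.
[[[blicket hesk] zib] yold] is required to be ⟨⟨s, e⟩, ⟨⟨e, e⟩, ⟨t, s⟩⟩⟩. yold : e cannot yield ⟨⟨s, e⟩, ⟨⟨e, e⟩, ⟨t, s⟩⟩⟩ as functor, so [[blicket hesk] zib] : ⟨e, ⟨⟨s, e⟩, ⟨⟨e, e⟩, ⟨t, s⟩⟩⟩⟩.
[[blicket hesk] zib] is required to be ⟨e, ⟨⟨s, e⟩, ⟨⟨e, e⟩, ⟨t, s⟩⟩⟩⟩. [blicket hesk] : ⟨e, ⟨e, t⟩⟩ cannot yield ⟨e, ⟨⟨s, e⟩, ⟨⟨e, e⟩, ⟨t, s⟩⟩⟩⟩ as functor, so zib : ⟨⟨e, ⟨e, t⟩⟩, ⟨e, ⟨⟨s, e⟩, ⟨⟨e, e⟩, ⟨t, s⟩⟩⟩⟩⟩.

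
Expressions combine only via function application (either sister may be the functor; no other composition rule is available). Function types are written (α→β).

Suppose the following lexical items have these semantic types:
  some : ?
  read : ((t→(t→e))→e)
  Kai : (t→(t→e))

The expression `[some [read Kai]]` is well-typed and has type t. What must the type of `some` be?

[some [read Kai]] must have type t. The sister [read Kai] has type e; that is not a function onto t, so some must be the functor, of type (e→t).

(e→t)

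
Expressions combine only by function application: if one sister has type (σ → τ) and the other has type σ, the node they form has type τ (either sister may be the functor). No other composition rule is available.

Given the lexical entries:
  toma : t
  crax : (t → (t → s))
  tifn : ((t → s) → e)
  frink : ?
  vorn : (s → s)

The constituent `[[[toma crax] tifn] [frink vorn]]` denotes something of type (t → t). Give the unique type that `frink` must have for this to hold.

For [[[toma crax] tifn] [frink vorn]] to have type (t → t) with [[toma crax] tifn] of type e, [frink vorn] must be the function: [frink vorn] : (e → (t → t)).
For [frink vorn] to have type (e → (t → t)) with vorn of type (s → s), frink must be the function: frink : ((s → s) → (e → (t → t))).

((s → s) → (e → (t → t)))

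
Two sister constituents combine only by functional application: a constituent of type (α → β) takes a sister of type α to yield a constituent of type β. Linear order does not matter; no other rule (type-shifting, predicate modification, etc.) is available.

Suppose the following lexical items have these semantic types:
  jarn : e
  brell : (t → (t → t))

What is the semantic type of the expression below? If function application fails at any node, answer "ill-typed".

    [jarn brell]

ill-typed

[jarn brell]: e and (t → (t → t)) cannot combine by function application — type clash.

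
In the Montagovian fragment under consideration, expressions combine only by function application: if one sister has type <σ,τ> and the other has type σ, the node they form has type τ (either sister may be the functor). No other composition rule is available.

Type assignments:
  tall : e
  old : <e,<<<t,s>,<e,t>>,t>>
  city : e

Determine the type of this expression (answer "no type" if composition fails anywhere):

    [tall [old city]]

no type

[old city]: old is <e,<<<t,s>,<e,t>>,t>>, city is e; result <<<t,s>,<e,t>>,t>.
[tall [old city]]: e and <<<t,s>,<e,t>>,t> cannot combine by function application — type clash.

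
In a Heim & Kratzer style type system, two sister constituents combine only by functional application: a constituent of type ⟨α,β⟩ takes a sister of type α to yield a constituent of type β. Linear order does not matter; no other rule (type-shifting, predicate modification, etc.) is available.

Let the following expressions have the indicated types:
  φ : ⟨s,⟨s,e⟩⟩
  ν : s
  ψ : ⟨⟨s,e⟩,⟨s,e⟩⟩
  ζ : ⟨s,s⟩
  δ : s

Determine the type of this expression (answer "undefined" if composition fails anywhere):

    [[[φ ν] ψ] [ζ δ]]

[φ ν] — φ of type ⟨s,⟨s,e⟩⟩ combines with ν of type s: type ⟨s,e⟩.
[[φ ν] ψ] — ψ of type ⟨⟨s,e⟩,⟨s,e⟩⟩ combines with [φ ν] of type ⟨s,e⟩: type ⟨s,e⟩.
[ζ δ] — ζ of type ⟨s,s⟩ combines with δ of type s: type s.
[[[φ ν] ψ] [ζ δ]] — [[φ ν] ψ] of type ⟨s,e⟩ combines with [ζ δ] of type s: type e.

e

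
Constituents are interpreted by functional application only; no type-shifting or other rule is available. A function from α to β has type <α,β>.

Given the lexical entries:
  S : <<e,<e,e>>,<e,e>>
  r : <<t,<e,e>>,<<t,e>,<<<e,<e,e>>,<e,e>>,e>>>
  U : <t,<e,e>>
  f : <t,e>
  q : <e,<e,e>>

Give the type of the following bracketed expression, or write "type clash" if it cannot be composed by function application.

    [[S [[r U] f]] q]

[r U]: r is <<t,<e,e>>,<<t,e>,<<<e,<e,e>>,<e,e>>,e>>>, U is <t,<e,e>>; result <<t,e>,<<<e,<e,e>>,<e,e>>,e>>.
[[r U] f]: [r U] is <<t,e>,<<<e,<e,e>>,<e,e>>,e>>, f is <t,e>; result <<<e,<e,e>>,<e,e>>,e>.
[S [[r U] f]]: [[r U] f] is <<<e,<e,e>>,<e,e>>,e>, S is <<e,<e,e>>,<e,e>>; result e.
[[S [[r U] f]] q]: q is <e,<e,e>>, [S [[r U] f]] is e; result <e,e>.

<e,e>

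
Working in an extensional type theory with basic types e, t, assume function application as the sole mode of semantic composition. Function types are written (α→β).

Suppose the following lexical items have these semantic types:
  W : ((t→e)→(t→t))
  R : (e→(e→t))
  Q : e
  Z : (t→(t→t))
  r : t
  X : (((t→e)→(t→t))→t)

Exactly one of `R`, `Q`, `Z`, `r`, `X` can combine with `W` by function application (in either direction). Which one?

R : (e→(e→t)) — no; W wants (t→e), and R wants e.
Q : e — no; W wants (t→e), and Q wants nothing (atomic).
Z : (t→(t→t)) — no; W wants (t→e), and Z wants t.
r : t — no; W wants (t→e), and r wants nothing (atomic).
X — combines: X : (((t→e)→(t→t))→t) takes W : ((t→e)→(t→t)) as argument, giving t.

X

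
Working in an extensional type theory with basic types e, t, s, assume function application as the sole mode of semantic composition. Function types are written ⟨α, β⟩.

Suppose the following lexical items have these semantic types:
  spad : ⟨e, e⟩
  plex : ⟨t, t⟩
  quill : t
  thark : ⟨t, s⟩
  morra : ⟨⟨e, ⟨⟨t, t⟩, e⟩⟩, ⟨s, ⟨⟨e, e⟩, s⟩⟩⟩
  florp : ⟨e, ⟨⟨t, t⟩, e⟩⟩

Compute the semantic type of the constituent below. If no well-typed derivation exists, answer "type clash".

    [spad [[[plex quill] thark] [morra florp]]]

s

[plex quill]: ⟨t, t⟩ applied to t yields t.
[[plex quill] thark]: ⟨t, s⟩ applied to t yields s.
[morra florp]: ⟨⟨e, ⟨⟨t, t⟩, e⟩⟩, ⟨s, ⟨⟨e, e⟩, s⟩⟩⟩ applied to ⟨e, ⟨⟨t, t⟩, e⟩⟩ yields ⟨s, ⟨⟨e, e⟩, s⟩⟩.
[[[plex quill] thark] [morra florp]]: ⟨s, ⟨⟨e, e⟩, s⟩⟩ applied to s yields ⟨⟨e, e⟩, s⟩.
[spad [[[plex quill] thark] [morra florp]]]: ⟨⟨e, e⟩, s⟩ applied to ⟨e, e⟩ yields s.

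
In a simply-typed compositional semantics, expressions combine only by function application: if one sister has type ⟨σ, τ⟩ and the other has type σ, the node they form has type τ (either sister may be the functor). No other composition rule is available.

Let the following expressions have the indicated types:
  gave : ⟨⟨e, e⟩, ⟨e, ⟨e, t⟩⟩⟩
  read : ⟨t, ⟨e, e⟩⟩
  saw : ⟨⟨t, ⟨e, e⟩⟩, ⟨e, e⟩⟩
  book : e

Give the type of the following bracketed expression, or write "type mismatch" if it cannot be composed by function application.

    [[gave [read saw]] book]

⟨e, t⟩

[read saw]: functor saw : ⟨⟨t, ⟨e, e⟩⟩, ⟨e, e⟩⟩, argument read : ⟨t, ⟨e, e⟩⟩; result ⟨e, e⟩.
[gave [read saw]]: functor gave : ⟨⟨e, e⟩, ⟨e, ⟨e, t⟩⟩⟩, argument [read saw] : ⟨e, e⟩; result ⟨e, ⟨e, t⟩⟩.
[[gave [read saw]] book]: functor [gave [read saw]] : ⟨e, ⟨e, t⟩⟩, argument book : e; result ⟨e, t⟩.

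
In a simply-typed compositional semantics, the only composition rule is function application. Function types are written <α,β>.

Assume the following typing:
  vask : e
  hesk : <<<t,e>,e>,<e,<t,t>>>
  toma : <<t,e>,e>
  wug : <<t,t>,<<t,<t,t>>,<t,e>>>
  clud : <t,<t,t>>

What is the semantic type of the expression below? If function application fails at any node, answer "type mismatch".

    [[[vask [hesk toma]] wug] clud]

<t,e>

[hesk toma]: hesk is <<<t,e>,e>,<e,<t,t>>>, toma is <<t,e>,e>; result <e,<t,t>>.
[vask [hesk toma]]: [hesk toma] is <e,<t,t>>, vask is e; result <t,t>.
[[vask [hesk toma]] wug]: wug is <<t,t>,<<t,<t,t>>,<t,e>>>, [vask [hesk toma]] is <t,t>; result <<t,<t,t>>,<t,e>>.
[[[vask [hesk toma]] wug] clud]: [[vask [hesk toma]] wug] is <<t,<t,t>>,<t,e>>, clud is <t,<t,t>>; result <t,e>.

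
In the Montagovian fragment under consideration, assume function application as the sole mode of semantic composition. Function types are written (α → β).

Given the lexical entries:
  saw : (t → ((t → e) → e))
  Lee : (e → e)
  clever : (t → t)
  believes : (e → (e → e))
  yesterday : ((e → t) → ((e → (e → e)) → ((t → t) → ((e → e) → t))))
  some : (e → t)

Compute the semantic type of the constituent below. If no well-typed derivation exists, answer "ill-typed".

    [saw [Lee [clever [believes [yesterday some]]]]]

[yesterday some] — yesterday of type ((e → t) → ((e → (e → e)) → ((t → t) → ((e → e) → t)))) combines with some of type (e → t): type ((e → (e → e)) → ((t → t) → ((e → e) → t))).
[believes [yesterday some]] — [yesterday some] of type ((e → (e → e)) → ((t → t) → ((e → e) → t))) combines with believes of type (e → (e → e)): type ((t → t) → ((e → e) → t)).
[clever [believes [yesterday some]]] — [believes [yesterday some]] of type ((t → t) → ((e → e) → t)) combines with clever of type (t → t): type ((e → e) → t).
[Lee [clever [believes [yesterday some]]]] — [clever [believes [yesterday some]]] of type ((e → e) → t) combines with Lee of type (e → e): type t.
[saw [Lee [clever [believes [yesterday some]]]]] — saw of type (t → ((t → e) → e)) combines with [Lee [clever [believes [yesterday some]]]] of type t: type ((t → e) → e).

((t → e) → e)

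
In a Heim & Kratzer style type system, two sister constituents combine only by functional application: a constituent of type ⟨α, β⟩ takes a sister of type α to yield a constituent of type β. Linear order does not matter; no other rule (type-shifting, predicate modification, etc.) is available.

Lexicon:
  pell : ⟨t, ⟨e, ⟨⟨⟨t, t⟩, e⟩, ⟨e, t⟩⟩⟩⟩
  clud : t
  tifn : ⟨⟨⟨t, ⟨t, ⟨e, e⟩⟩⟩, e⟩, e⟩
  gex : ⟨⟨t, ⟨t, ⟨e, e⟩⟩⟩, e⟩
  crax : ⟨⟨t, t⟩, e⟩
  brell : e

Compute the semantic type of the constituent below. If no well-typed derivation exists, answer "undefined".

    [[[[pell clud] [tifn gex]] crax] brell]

t

[pell clud]: pell is ⟨t, ⟨e, ⟨⟨⟨t, t⟩, e⟩, ⟨e, t⟩⟩⟩⟩, clud is t; result ⟨e, ⟨⟨⟨t, t⟩, e⟩, ⟨e, t⟩⟩⟩.
[tifn gex]: tifn is ⟨⟨⟨t, ⟨t, ⟨e, e⟩⟩⟩, e⟩, e⟩, gex is ⟨⟨t, ⟨t, ⟨e, e⟩⟩⟩, e⟩; result e.
[[pell clud] [tifn gex]]: [pell clud] is ⟨e, ⟨⟨⟨t, t⟩, e⟩, ⟨e, t⟩⟩⟩, [tifn gex] is e; result ⟨⟨⟨t, t⟩, e⟩, ⟨e, t⟩⟩.
[[[pell clud] [tifn gex]] crax]: [[pell clud] [tifn gex]] is ⟨⟨⟨t, t⟩, e⟩, ⟨e, t⟩⟩, crax is ⟨⟨t, t⟩, e⟩; result ⟨e, t⟩.
[[[[pell clud] [tifn gex]] crax] brell]: [[[pell clud] [tifn gex]] crax] is ⟨e, t⟩, brell is e; result t.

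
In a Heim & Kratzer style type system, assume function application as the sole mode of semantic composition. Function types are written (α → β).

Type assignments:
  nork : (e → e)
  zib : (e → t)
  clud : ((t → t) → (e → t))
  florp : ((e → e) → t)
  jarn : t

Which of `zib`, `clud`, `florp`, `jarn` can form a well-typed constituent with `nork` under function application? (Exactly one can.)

florp

zib : (e → t) — no; nork wants e, and zib wants e.
clud : ((t → t) → (e → t)) — no; nork wants e, and clud wants (t → t).
florp — combines: florp : ((e → e) → t) takes nork : (e → e) as argument, giving t.
jarn : t — no; nork wants e, and jarn wants nothing (atomic).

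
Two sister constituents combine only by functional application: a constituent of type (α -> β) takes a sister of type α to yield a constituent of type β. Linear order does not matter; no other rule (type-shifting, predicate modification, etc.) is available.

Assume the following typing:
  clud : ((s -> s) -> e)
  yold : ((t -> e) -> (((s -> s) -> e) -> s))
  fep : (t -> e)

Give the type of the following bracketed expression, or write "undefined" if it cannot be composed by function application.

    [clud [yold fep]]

[yold fep]: yold is ((t -> e) -> (((s -> s) -> e) -> s)), fep is (t -> e); result (((s -> s) -> e) -> s).
[clud [yold fep]]: [yold fep] is (((s -> s) -> e) -> s), clud is ((s -> s) -> e); result s.

s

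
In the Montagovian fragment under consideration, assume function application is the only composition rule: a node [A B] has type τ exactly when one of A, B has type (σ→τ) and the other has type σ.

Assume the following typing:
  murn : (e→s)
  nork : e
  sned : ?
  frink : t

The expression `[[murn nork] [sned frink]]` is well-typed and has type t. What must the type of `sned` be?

For [[murn nork] [sned frink]] to have type t with [murn nork] of type s, [sned frink] must be the function: [sned frink] : (s→t).
For [sned frink] to have type (s→t) with frink of type t, sned must be the function: sned : (t→(s→t)).

(t→(s→t))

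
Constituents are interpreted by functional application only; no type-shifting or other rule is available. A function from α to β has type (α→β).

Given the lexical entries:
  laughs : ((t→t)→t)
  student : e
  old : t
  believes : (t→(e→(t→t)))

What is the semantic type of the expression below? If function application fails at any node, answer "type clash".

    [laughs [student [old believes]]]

[old believes]: (t→(e→(t→t))) applied to t yields (e→(t→t)).
[student [old believes]]: (e→(t→t)) applied to e yields (t→t).
[laughs [student [old believes]]]: ((t→t)→t) applied to (t→t) yields t.

t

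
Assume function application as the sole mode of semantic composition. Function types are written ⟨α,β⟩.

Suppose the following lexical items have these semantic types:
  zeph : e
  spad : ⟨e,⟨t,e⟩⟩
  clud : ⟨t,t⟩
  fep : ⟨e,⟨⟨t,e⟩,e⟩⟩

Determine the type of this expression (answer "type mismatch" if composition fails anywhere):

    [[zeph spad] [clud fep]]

[zeph spad]: ⟨e,⟨t,e⟩⟩ applied to e yields ⟨t,e⟩.
At [clud fep]: neither ⟨t,t⟩ nor ⟨e,⟨⟨t,e⟩,e⟩⟩ can take the other as argument; the node is ill-typed.

type mismatch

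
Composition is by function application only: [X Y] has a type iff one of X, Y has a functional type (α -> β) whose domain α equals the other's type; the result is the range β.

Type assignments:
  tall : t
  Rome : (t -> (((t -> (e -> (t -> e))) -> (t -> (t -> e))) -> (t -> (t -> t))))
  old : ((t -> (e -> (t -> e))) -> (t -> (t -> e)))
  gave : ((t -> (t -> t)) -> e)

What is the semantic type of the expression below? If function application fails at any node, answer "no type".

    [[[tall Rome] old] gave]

e

[tall Rome]: Rome is (t -> (((t -> (e -> (t -> e))) -> (t -> (t -> e))) -> (t -> (t -> t)))), tall is t; result (((t -> (e -> (t -> e))) -> (t -> (t -> e))) -> (t -> (t -> t))).
[[tall Rome] old]: [tall Rome] is (((t -> (e -> (t -> e))) -> (t -> (t -> e))) -> (t -> (t -> t))), old is ((t -> (e -> (t -> e))) -> (t -> (t -> e))); result (t -> (t -> t)).
[[[tall Rome] old] gave]: gave is ((t -> (t -> t)) -> e), [[tall Rome] old] is (t -> (t -> t)); result e.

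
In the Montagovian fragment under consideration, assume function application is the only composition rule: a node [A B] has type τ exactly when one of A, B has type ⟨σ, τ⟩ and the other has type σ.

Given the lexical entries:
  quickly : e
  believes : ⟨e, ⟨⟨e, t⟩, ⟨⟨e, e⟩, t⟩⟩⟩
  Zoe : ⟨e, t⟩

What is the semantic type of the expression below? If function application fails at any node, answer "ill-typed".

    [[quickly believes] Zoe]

⟨⟨e, e⟩, t⟩

[quickly believes]: functor believes : ⟨e, ⟨⟨e, t⟩, ⟨⟨e, e⟩, t⟩⟩⟩, argument quickly : e; result ⟨⟨e, t⟩, ⟨⟨e, e⟩, t⟩⟩.
[[quickly believes] Zoe]: functor [quickly believes] : ⟨⟨e, t⟩, ⟨⟨e, e⟩, t⟩⟩, argument Zoe : ⟨e, t⟩; result ⟨⟨e, e⟩, t⟩.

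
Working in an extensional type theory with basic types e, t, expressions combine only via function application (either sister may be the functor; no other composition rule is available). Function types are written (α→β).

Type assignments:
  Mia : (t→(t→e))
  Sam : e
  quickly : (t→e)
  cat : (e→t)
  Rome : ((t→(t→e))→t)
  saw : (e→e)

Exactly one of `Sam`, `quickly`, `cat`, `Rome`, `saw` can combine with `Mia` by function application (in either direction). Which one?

Rome

Sam : e — Mia needs t; Sam needs nothing (atomic); neither fits.
quickly : (t→e) — Mia needs t; quickly needs t; neither fits.
cat : (e→t) — Mia needs t; cat needs e; neither fits.
Rome — combines: Rome : ((t→(t→e))→t) takes Mia : (t→(t→e)) as argument, giving t.
saw : (e→e) — Mia needs t; saw needs e; neither fits.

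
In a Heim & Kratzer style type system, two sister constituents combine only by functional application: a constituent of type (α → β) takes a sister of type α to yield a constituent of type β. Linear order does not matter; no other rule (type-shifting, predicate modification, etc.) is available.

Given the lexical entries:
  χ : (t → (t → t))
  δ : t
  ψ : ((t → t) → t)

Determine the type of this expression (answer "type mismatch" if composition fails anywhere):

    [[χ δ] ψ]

t

[χ δ]: functor χ : (t → (t → t)), argument δ : t; result (t → t).
[[χ δ] ψ]: functor ψ : ((t → t) → t), argument [χ δ] : (t → t); result t.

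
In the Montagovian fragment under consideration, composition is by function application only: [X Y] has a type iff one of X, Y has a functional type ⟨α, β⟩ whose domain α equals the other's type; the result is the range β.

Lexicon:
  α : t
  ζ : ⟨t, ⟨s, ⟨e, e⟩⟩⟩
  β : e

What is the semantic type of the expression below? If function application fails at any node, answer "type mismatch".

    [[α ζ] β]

[α ζ]: ζ is ⟨t, ⟨s, ⟨e, e⟩⟩⟩, α is t; result ⟨s, ⟨e, e⟩⟩.
At [[α ζ] β]: neither ⟨s, ⟨e, e⟩⟩ nor e can take the other as argument; the node is ill-typed.

type mismatch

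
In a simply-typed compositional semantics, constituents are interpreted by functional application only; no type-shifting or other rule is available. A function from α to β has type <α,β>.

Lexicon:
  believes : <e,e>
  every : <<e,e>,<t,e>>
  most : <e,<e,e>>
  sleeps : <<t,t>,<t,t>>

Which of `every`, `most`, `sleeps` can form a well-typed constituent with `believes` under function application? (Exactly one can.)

every

every — combines: every : <<e,e>,<t,e>> takes believes : <e,e> as argument, giving <t,e>.
most : <e,<e,e>> — no; believes wants e, and most wants e.
sleeps : <<t,t>,<t,t>> — no; believes wants e, and sleeps wants <t,t>.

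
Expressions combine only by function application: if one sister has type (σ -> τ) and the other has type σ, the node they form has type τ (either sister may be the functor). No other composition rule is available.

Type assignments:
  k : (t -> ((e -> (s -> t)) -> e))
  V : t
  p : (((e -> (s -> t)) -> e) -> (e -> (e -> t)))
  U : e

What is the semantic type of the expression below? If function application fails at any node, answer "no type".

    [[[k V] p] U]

[k V]: k is (t -> ((e -> (s -> t)) -> e)), V is t; result ((e -> (s -> t)) -> e).
[[k V] p]: p is (((e -> (s -> t)) -> e) -> (e -> (e -> t))), [k V] is ((e -> (s -> t)) -> e); result (e -> (e -> t)).
[[[k V] p] U]: [[k V] p] is (e -> (e -> t)), U is e; result (e -> t).

(e -> t)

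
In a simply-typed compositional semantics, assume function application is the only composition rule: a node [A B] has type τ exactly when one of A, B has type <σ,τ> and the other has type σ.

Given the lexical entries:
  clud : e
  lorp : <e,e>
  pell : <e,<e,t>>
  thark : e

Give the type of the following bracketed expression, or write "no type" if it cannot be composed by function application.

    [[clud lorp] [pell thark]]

t

[clud lorp] — lorp of type <e,e> combines with clud of type e: type e.
[pell thark] — pell of type <e,<e,t>> combines with thark of type e: type <e,t>.
[[clud lorp] [pell thark]] — [pell thark] of type <e,t> combines with [clud lorp] of type e: type t.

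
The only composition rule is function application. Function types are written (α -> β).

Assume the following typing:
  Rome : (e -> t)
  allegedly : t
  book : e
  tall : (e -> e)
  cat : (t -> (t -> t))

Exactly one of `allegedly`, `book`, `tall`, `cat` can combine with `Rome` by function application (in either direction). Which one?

allegedly : t — neither side's domain matches the other.
book — combines: Rome : (e -> t) takes book : e as argument, giving t.
tall : (e -> e) — neither side's domain matches the other.
cat : (t -> (t -> t)) — neither side's domain matches the other.

book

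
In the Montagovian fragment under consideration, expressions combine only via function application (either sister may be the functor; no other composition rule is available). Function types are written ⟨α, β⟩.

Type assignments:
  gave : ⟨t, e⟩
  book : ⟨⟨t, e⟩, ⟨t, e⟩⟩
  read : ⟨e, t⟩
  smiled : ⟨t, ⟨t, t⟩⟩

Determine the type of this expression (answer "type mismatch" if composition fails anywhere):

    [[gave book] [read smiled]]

[gave book]: ⟨⟨t, e⟩, ⟨t, e⟩⟩ applied to ⟨t, e⟩ yields ⟨t, e⟩.
At [read smiled]: neither ⟨e, t⟩ nor ⟨t, ⟨t, t⟩⟩ can take the other as argument; the node is ill-typed.

type mismatch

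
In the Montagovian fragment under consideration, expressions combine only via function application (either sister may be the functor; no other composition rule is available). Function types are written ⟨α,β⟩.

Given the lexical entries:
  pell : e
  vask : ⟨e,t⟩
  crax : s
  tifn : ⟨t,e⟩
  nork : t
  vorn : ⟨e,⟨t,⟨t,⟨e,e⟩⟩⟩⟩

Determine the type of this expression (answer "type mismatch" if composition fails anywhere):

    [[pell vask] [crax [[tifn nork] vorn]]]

type mismatch

At [pell vask], vask : ⟨e,t⟩ takes pell : e, giving t.
At [tifn nork], tifn : ⟨t,e⟩ takes nork : t, giving e.
At [[tifn nork] vorn], vorn : ⟨e,⟨t,⟨t,⟨e,e⟩⟩⟩⟩ takes [tifn nork] : e, giving ⟨t,⟨t,⟨e,e⟩⟩⟩.
[crax [[tifn nork] vorn]]: s with ⟨t,⟨t,⟨e,e⟩⟩⟩ — neither is a function whose domain matches the other; composition fails here.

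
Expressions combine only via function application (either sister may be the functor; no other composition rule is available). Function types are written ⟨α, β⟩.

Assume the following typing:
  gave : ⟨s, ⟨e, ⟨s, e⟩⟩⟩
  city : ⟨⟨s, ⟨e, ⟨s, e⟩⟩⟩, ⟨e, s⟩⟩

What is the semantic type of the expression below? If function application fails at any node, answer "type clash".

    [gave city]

[gave city]: ⟨⟨s, ⟨e, ⟨s, e⟩⟩⟩, ⟨e, s⟩⟩ applied to ⟨s, ⟨e, ⟨s, e⟩⟩⟩ yields ⟨e, s⟩.

⟨e, s⟩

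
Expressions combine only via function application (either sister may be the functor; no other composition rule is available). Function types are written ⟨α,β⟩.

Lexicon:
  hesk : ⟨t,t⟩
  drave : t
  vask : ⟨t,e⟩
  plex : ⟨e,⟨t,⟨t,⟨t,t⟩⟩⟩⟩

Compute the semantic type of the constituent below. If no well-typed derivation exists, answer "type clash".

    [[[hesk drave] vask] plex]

⟨t,⟨t,⟨t,t⟩⟩⟩

[hesk drave]: ⟨t,t⟩ applied to t yields t.
[[hesk drave] vask]: ⟨t,e⟩ applied to t yields e.
[[[hesk drave] vask] plex]: ⟨e,⟨t,⟨t,⟨t,t⟩⟩⟩⟩ applied to e yields ⟨t,⟨t,⟨t,t⟩⟩⟩.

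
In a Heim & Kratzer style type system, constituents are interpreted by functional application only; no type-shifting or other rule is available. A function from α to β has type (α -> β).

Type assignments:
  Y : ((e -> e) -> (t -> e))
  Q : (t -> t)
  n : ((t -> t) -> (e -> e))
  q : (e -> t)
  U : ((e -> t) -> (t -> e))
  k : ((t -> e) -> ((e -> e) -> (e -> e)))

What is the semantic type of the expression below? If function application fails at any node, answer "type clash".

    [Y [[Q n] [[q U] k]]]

[Q n]: ((t -> t) -> (e -> e)) applied to (t -> t) yields (e -> e).
[q U]: ((e -> t) -> (t -> e)) applied to (e -> t) yields (t -> e).
[[q U] k]: ((t -> e) -> ((e -> e) -> (e -> e))) applied to (t -> e) yields ((e -> e) -> (e -> e)).
[[Q n] [[q U] k]]: ((e -> e) -> (e -> e)) applied to (e -> e) yields (e -> e).
[Y [[Q n] [[q U] k]]]: ((e -> e) -> (t -> e)) applied to (e -> e) yields (t -> e).

(t -> e)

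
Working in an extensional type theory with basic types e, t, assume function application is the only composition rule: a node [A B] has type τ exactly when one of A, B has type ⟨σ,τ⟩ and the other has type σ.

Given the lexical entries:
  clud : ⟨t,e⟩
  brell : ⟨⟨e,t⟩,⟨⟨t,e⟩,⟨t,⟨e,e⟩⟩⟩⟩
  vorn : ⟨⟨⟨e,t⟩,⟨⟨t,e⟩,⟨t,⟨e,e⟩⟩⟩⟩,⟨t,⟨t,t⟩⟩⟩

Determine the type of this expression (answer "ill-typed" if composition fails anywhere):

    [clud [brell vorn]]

[brell vorn]: functor vorn : ⟨⟨⟨e,t⟩,⟨⟨t,e⟩,⟨t,⟨e,e⟩⟩⟩⟩,⟨t,⟨t,t⟩⟩⟩, argument brell : ⟨⟨e,t⟩,⟨⟨t,e⟩,⟨t,⟨e,e⟩⟩⟩⟩; result ⟨t,⟨t,t⟩⟩.
[clud [brell vorn]]: ⟨t,e⟩ with ⟨t,⟨t,t⟩⟩ — neither is a function whose domain matches the other; composition fails here.

ill-typed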